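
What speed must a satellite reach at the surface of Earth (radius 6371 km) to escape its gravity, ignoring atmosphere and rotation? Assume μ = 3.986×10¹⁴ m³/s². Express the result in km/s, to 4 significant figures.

r = R = 6.371×10⁶ m.
Escape speed v_esc = √(2μ/r) = √(2 × 3.986×10¹⁴ / 6.371×10⁶) = √(1.251×10⁸) = 11190 m/s.
= 11.19 km/s.

v_esc ≈ 11.19 km/s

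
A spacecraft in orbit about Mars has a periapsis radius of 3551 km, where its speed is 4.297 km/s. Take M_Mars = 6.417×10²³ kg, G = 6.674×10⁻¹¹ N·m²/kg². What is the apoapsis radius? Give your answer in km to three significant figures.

apoapsis radius ≈ 11600 km

μ = GM = 6.674×10⁻¹¹ × 6.417×10²³ = 4.283×10¹³ m³/s².
r_p = 3.551×10⁶ m.
Specific energy ε = v²/2 − μ/r = -2.828×10⁶ J/kg, so a = −μ/(2ε) = 7.571×10⁶ m.
The apsides satisfy r_p + r_a = 2a, so the apoapsis radius is 2a − r_p = 1.159×10⁷ m = 11590 km.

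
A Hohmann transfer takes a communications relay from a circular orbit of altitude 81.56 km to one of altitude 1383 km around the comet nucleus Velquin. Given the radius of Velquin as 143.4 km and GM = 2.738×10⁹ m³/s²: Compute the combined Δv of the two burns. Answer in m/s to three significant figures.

Δv_total ≈ 56.2 m/s

r₁ = 143.4 + 81.56 = 224.96 km = 2.2496×10⁵ m.
r₂ = 143.4 + 1383 = 1526.4 km = 1.5264×10⁶ m.
Transfer ellipse a_t = (r₁ + r₂)/2 = 8.757×10⁵ m.
At r₁: circular v_c1 = √(μ/r₁) = 110.3 m/s; transfer-periapsis v_p = √[μ(2/r₁ − 1/a_t)] = 145.7 m/s.
Δv₁ = v_p − v_c1 = 35.33 m/s.
At r₂: circular v_c2 = √(μ/r₂) = 42.35 m/s; transfer-apoapsis v_a = √[μ(2/r₂ − 1/a_t)] = 21.47 m/s.
Δv₂ = v_c2 − v_a = 20.89 m/s.
Total Δv = Δv₁ + Δv₂ = 56.22 m/s.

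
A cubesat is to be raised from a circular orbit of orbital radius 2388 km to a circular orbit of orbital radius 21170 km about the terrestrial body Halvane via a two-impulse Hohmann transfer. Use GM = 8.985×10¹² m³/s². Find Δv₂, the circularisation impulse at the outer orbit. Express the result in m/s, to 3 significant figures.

Δv ≈ 358 m/s

r₁ = 2388 km = 2.388×10⁶ m.
r₂ = 21170 km = 2.117×10⁷ m.
Transfer ellipse a_t = (r₁ + r₂)/2 = 1.178×10⁷ m.
At r₁: circular v_c1 = √(μ/r₁) = 1940 m/s; transfer-periapsis v_p = √[μ(2/r₁ − 1/a_t)] = 2600 m/s.
At r₂: circular v_c2 = √(μ/r₂) = 651.5 m/s; transfer-apoapsis v_a = √[μ(2/r₂ − 1/a_t)] = 293.3 m/s.
Δv₂ = v_c2 − v_a = 358.1 m/s.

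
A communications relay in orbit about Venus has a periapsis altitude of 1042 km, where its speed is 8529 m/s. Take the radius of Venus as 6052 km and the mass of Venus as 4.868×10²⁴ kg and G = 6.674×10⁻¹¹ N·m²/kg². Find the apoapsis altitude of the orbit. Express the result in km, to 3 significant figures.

μ = GM = 6.674×10⁻¹¹ × 4.868×10²⁴ = 3.249×10¹⁴ m³/s².
r_p = 6052 + 1042 = 7094.0 km = 7.094×10⁶ m.
Specific energy ε = v²/2 − μ/r = -9.426×10⁶ J/kg, so a = −μ/(2ε) = 1.723×10⁷ m.
The apsides satisfy r_p + r_a = 2a, so the apoapsis radius is 2a − r_p = 2.737×10⁷ m = 27374 km.
Apoapsis altitude = 27374 − 6052 = 21322 km.

apoapsis altitude ≈ 21300 km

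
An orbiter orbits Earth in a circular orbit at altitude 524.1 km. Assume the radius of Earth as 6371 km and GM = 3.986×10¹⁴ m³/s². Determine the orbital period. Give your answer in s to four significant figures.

T ≈ 5698 s

r = 6371 + 524.1 = 6895.1 km = 6.8951×10⁶ m.
Kepler's third law: T = 2π√(r³/μ) = 2π√((6.895×10⁶)³ / 3.986×10¹⁴).
r³/μ = 8.224×10⁵ s², so T = 2π × 9.069×10² = 5.698×10³ s.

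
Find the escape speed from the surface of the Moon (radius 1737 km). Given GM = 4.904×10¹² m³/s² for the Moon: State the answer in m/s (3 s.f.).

v_esc ≈ 2380 m/s

r = R = 1.737×10⁶ m.
Escape speed v_esc = √(2μ/r) = √(2 × 4.904×10¹² / 1.737×10⁶) = √(5.647×10⁶) = 2376 m/s.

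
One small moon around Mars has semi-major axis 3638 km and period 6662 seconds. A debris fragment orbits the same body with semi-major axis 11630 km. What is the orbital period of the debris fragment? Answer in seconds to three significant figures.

T₂ ≈ 38100 seconds

Kepler's third law: T² ∝ a³, so T₂ = T₁ (a₂/a₁)^(3/2).
a₂/a₁ = 3.197, (a₂/a₁)^(3/2) = 5.716.
T₂ = 6662 × 5.716 = 38080 seconds.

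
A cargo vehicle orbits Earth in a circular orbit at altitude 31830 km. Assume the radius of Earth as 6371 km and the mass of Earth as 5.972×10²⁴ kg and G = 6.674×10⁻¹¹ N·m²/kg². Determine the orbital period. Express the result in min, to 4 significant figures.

μ = GM = 6.674×10⁻¹¹ × 5.972×10²⁴ = 3.986×10¹⁴ m³/s².
r = 6371 + 31830 = 38201 km = 3.8201×10⁷ m.
Kepler's third law: T = 2π√(r³/μ) = 2π√((3.820×10⁷)³ / 3.986×10¹⁴).
r³/μ = 1.399×10⁸ s², so T = 2π × 1.183×10⁴ = 7.431×10⁴ s.
Converting: 7.431×10⁴ s ÷ 60.00 = 1238 min.

T ≈ 1238 min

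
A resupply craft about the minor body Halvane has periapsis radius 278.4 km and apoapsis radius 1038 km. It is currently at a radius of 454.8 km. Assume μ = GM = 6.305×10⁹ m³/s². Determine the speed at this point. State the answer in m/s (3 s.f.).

v ≈ 135 m/s

Semi-major axis a = (r_p + r_a)/2 = 658.20 km = 6.582×10⁵ m.
Vis-viva: v² = μ(2/r − 1/a) = 6.305×10⁹ × (4.398×10⁻⁶ − 1.519×10⁻⁶) = 1.815×10⁴ m²/s².
v = 134.7 m/s.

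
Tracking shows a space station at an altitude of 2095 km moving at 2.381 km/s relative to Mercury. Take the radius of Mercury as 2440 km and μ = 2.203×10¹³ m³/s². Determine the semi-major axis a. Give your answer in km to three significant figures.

r = 2440 + 2095 = 4535.0 km = 4.535×10⁶ m.
Specific orbital energy ε = v²/2 − μ/r = (2381)²/2 − 2.203×10¹³/4.535×10⁶ = -2.023×10⁶ J/kg.
Since ε = −μ/(2a), a = −μ/(2ε) = 5.444×10⁶ m = 5444.4 km.

a ≈ 5440 km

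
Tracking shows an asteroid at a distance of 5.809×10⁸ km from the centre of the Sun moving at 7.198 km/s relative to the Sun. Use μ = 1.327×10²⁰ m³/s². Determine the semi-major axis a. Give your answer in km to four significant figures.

a ≈ 3.276×10⁸ km

r = 5.809×10¹¹ m.
Specific orbital energy ε = v²/2 − μ/r = (7198)²/2 − 1.327×10²⁰/5.809×10¹¹ = -2.025×10⁸ J/kg.
Since ε = −μ/(2a), a = −μ/(2ε) = 3.276×10¹¹ m = 3.2760×10⁸ km.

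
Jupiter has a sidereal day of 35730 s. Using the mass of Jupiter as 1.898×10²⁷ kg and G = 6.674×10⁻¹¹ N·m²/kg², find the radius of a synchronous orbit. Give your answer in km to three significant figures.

r_sync ≈ 1.60×10⁵ km

μ = GM = 6.674×10⁻¹¹ × 1.898×10²⁷ = 1.267×10¹⁷ m³/s².
A synchronous orbit has period T, so by Kepler's third law a = (μT²/4π²)^(1/3).
μT²/4π² = 1.267×10¹⁷ × (3.573×10⁴)² / 39.48 = 4.096×10²⁴ m³.
a = 1.600×10⁸ m = 1.6000×10⁵ km.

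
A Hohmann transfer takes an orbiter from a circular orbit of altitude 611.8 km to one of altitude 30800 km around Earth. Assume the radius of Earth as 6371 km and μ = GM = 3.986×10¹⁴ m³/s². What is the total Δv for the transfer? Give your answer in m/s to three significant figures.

Δv_total ≈ 3680 m/s

r₁ = 6371 + 611.8 = 6982.8 km = 6.9828×10⁶ m.
r₂ = 6371 + 30800 = 37171 km = 3.7171×10⁷ m.
Transfer ellipse a_t = (r₁ + r₂)/2 = 2.208×10⁷ m.
At r₁: circular v_c1 = √(μ/r₁) = 7555 m/s; transfer-perigee v_p = √[μ(2/r₁ − 1/a_t)] = 9804 m/s.
Δv₁ = v_p − v_c1 = 2248 m/s.
At r₂: circular v_c2 = √(μ/r₂) = 3275 m/s; transfer-apogee v_a = √[μ(2/r₂ − 1/a_t)] = 1842 m/s.
Δv₂ = v_c2 − v_a = 1433 m/s.
Total Δv = Δv₁ + Δv₂ = 3681 m/s.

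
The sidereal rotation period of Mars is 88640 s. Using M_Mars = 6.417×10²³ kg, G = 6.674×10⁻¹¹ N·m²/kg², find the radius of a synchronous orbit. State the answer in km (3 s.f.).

r_sync ≈ 20400 km

μ = GM = 6.674×10⁻¹¹ × 6.417×10²³ = 4.283×10¹³ m³/s².
A synchronous orbit has period T, so by Kepler's third law a = (μT²/4π²)^(1/3).
μT²/4π² = 4.283×10¹³ × (8.864×10⁴)² / 39.48 = 8.524×10²¹ m³.
a = 2.043×10⁷ m = 20427 km.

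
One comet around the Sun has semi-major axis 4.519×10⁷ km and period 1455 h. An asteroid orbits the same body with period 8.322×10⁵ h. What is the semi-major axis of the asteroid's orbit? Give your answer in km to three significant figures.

a₂ ≈ 3.11×10⁹ km

Kepler's third law: a³ ∝ T², so a₂ = a₁ (T₂/T₁)^(2/3).
T₂/T₁ = 572.0, (T₂/T₁)^(2/3) = 68.90.
a₂ = 4.519×10⁷ × 68.90 = 3.114×10⁹ km.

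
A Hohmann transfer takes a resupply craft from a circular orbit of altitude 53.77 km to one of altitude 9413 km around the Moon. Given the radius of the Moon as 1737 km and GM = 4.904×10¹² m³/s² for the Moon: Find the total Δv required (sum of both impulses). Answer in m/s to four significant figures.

Δv_total ≈ 831.8 m/s

r₁ = 1737 + 53.77 = 1790.8 km = 1.7908×10⁶ m.
r₂ = 1737 + 9413 = 11150 km = 1.1150×10⁷ m.
Transfer ellipse a_t = (r₁ + r₂)/2 = 6.470×10⁶ m.
At r₁: circular v_c1 = √(μ/r₁) = 1655 m/s; transfer-perilune v_p = √[μ(2/r₁ − 1/a_t)] = 2172 m/s.
Δv₁ = v_p − v_c1 = 517.5 m/s.
At r₂: circular v_c2 = √(μ/r₂) = 663.2 m/s; transfer-apolune v_a = √[μ(2/r₂ − 1/a_t)] = 348.9 m/s.
Δv₂ = v_c2 − v_a = 314.3 m/s.
Total Δv = Δv₁ + Δv₂ = 831.8 m/s.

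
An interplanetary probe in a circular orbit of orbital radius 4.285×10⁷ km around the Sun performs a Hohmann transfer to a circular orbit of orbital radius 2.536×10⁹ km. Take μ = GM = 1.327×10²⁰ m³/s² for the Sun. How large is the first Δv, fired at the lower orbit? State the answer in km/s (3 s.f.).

r₁ = 4.285×10⁷ km = 4.285×10¹⁰ m.
r₂ = 2.536×10⁹ km = 2.536×10¹² m.
Transfer ellipse a_t = (r₁ + r₂)/2 = 1.289×10¹² m.
At r₁: circular v_c1 = √(μ/r₁) = 55650 m/s; transfer-perihelion v_p = √[μ(2/r₁ − 1/a_t)] = 78040 m/s.
Δv₁ = v_p − v_c1 = 22390 m/s.
= 22.39 km/s.

Δv ≈ 22.4 km/s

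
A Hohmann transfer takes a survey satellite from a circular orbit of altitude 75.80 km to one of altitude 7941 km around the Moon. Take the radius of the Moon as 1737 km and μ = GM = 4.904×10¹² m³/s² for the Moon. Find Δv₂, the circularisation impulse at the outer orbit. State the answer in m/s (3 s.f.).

r₁ = 1737 + 75.80 = 1812.8 km = 1.8128×10⁶ m.
r₂ = 1737 + 7941 = 9678.0 km = 9.6780×10⁶ m.
Transfer ellipse a_t = (r₁ + r₂)/2 = 5.745×10⁶ m.
At r₁: circular v_c1 = √(μ/r₁) = 1645 m/s; transfer-perilune v_p = √[μ(2/r₁ − 1/a_t)] = 2135 m/s.
At r₂: circular v_c2 = √(μ/r₂) = 711.8 m/s; transfer-apolune v_a = √[μ(2/r₂ − 1/a_t)] = 399.9 m/s.
Δv₂ = v_c2 − v_a = 312.0 m/s.

Δv ≈ 312 m/s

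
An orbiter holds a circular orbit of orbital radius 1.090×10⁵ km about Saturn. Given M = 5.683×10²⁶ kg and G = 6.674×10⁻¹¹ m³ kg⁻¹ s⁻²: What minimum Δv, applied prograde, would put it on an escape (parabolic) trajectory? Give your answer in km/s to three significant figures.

Δv ≈ 7.73 km/s

μ = GM = 6.674×10⁻¹¹ × 5.683×10²⁶ = 3.793×10¹⁶ m³/s².
r = 1.090×10⁵ km = 1.090×10⁸ m.
Circular speed v_c = √(μ/r) = 18650 m/s.
Escape speed v_esc = √(2μ/r) = √2 × v_c = 26380 m/s.
Δv = v_esc − v_c = 7727 m/s = 7.727 km/s.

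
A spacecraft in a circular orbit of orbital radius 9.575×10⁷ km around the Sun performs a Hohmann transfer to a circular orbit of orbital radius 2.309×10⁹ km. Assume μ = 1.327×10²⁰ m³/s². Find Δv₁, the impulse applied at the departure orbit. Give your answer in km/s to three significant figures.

r₁ = 9.575×10⁷ km = 9.575×10¹⁰ m.
r₂ = 2.309×10⁹ km = 2.309×10¹² m.
Transfer ellipse a_t = (r₁ + r₂)/2 = 1.202×10¹² m.
At r₁: circular v_c1 = √(μ/r₁) = 37230 m/s; transfer-perihelion v_p = √[μ(2/r₁ − 1/a_t)] = 51590 m/s.
Δv₁ = v_p − v_c1 = 14360 m/s.
= 14.36 km/s.

Δv ≈ 14.4 km/s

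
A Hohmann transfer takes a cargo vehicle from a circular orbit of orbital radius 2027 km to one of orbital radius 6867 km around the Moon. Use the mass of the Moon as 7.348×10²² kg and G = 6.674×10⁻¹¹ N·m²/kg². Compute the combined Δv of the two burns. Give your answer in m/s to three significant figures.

μ = GM = 6.674×10⁻¹¹ × 7.348×10²² = 4.904×10¹² m³/s².
r₁ = 2027 km = 2.027×10⁶ m.
r₂ = 6867 km = 6.867×10⁶ m.
Transfer ellipse a_t = (r₁ + r₂)/2 = 4.447×10⁶ m.
At r₁: circular v_c1 = √(μ/r₁) = 1555 m/s; transfer-perilune v_p = √[μ(2/r₁ − 1/a_t)] = 1933 m/s.
Δv₁ = v_p − v_c1 = 377.4 m/s.
At r₂: circular v_c2 = √(μ/r₂) = 845.1 m/s; transfer-apolune v_a = √[μ(2/r₂ − 1/a_t)] = 570.5 m/s.
Δv₂ = v_c2 − v_a = 274.5 m/s.
Total Δv = Δv₁ + Δv₂ = 652.0 m/s.

Δv_total ≈ 652 m/s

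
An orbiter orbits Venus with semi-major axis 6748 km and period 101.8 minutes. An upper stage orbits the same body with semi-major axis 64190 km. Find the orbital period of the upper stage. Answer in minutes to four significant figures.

Kepler's third law: T² ∝ a³, so T₂ = T₁ (a₂/a₁)^(3/2).
a₂/a₁ = 9.512, (a₂/a₁)^(3/2) = 29.34.
T₂ = 101.8 × 29.34 = 2987 minutes.

T₂ ≈ 2987 minutes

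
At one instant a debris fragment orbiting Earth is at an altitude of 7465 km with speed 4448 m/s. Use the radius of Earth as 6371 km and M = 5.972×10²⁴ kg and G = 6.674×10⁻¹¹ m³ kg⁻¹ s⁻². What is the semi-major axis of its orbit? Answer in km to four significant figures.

a ≈ 10540 km

μ = GM = 6.674×10⁻¹¹ × 5.972×10²⁴ = 3.986×10¹⁴ m³/s².
r = 6371 + 7465 = 13836 km = 1.384×10⁷ m.
Vis-viva rearranged: 1/a = 2/r − v²/μ = 1.446×10⁻⁷ − 4.964×10⁻⁸ = 9.491×10⁻⁸ m⁻¹.
a = 1.054×10⁷ m = 10536 km.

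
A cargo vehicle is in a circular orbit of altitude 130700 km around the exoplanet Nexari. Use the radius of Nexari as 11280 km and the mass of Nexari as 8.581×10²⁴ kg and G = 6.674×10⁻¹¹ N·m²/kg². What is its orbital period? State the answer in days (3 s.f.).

μ = GM = 6.674×10⁻¹¹ × 8.581×10²⁴ = 5.727×10¹⁴ m³/s².
r = 11280 + 130700 = 141980 km = 1.4198×10⁸ m.
Kepler's third law: T = 2π√(r³/μ) = 2π√((1.420×10⁸)³ / 5.727×10¹⁴).
r³/μ = 4.998×10⁹ s², so T = 2π × 7.069×10⁴ = 4.442×10⁵ s.
Converting: 4.442×10⁵ s ÷ 86400 = 5.141 days.

T ≈ 5.14 days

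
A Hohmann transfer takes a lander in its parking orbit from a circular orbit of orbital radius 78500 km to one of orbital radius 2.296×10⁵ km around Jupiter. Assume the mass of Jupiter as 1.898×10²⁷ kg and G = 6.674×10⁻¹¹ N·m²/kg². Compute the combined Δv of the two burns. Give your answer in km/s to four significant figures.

Δv_total ≈ 15.59 km/s

μ = GM = 6.674×10⁻¹¹ × 1.898×10²⁷ = 1.267×10¹⁷ m³/s².
r₁ = 78500 km = 7.850×10⁷ m.
r₂ = 2.296×10⁵ km = 2.296×10⁸ m.
Transfer ellipse a_t = (r₁ + r₂)/2 = 1.540×10⁸ m.
At r₁: circular v_c1 = √(μ/r₁) = 40170 m/s; transfer-perijove v_p = √[μ(2/r₁ − 1/a_t)] = 49040 m/s.
Δv₁ = v_p − v_c1 = 8871 m/s.
At r₂: circular v_c2 = √(μ/r₂) = 23490 m/s; transfer-apojove v_a = √[μ(2/r₂ − 1/a_t)] = 16770 m/s.
Δv₂ = v_c2 − v_a = 6721 m/s.
Total Δv = Δv₁ + Δv₂ = 15590 m/s = 15.59 km/s.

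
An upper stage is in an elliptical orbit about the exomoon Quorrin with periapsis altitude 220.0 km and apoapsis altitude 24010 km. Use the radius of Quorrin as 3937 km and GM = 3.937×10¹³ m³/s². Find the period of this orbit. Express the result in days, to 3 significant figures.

T ≈ 0.745 days

r_p = 3937 + 220.0 = 4157.0 km = 4.1570×10⁶ m.
r_a = 3937 + 24010 = 27947 km = 2.7947×10⁷ m.
Semi-major axis a = (r_p + r_a)/2 = (4157.0 + 27947)/2 = 16052 km = 1.605×10⁷ m.
By Kepler's third law T = 2π√(a³/μ) = 2π × 1.025×10⁴ = 6.440×10⁴ s.
= 0.7454 days.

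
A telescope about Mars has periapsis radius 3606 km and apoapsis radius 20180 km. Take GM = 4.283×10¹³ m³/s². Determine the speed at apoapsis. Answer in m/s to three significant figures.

Semi-major axis a = (r_p + r_a)/2 = 11893 km = 1.189×10⁷ m.
Vis-viva: v² = μ(2/r − 1/a) = 4.283×10¹³ × (9.911×10⁻⁸ − 8.408×10⁻⁸) = 6.435×10⁵ m²/s².
v = 802.2 m/s.

v ≈ 802 m/s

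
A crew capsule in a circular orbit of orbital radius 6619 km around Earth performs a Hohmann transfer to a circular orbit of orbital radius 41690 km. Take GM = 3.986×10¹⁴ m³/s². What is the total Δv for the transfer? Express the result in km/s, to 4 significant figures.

r₁ = 6619 km = 6.619×10⁶ m.
r₂ = 41690 km = 4.169×10⁷ m.
Transfer ellipse a_t = (r₁ + r₂)/2 = 2.415×10⁷ m.
At r₁: circular v_c1 = √(μ/r₁) = 7760 m/s; transfer-perigee v_p = √[μ(2/r₁ − 1/a_t)] = 10200 m/s.
Δv₁ = v_p − v_c1 = 2435 m/s.
At r₂: circular v_c2 = √(μ/r₂) = 3092 m/s; transfer-apogee v_a = √[μ(2/r₂ − 1/a_t)] = 1619 m/s.
Δv₂ = v_c2 − v_a = 1473 m/s.
Total Δv = Δv₁ + Δv₂ = 3908 m/s = 3.908 km/s.

Δv_total ≈ 3.908 km/s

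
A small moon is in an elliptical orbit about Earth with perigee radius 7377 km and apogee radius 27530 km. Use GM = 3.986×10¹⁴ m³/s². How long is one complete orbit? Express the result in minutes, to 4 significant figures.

Semi-major axis a = (r_p + r_a)/2 = (7377.0 + 27530)/2 = 17454 km = 1.745×10⁷ m.
By Kepler's third law T = 2π√(a³/μ) = 2π × 3.652×10³ = 2.295×10⁴ s.
= 382.5 minutes.

T ≈ 382.5 minutes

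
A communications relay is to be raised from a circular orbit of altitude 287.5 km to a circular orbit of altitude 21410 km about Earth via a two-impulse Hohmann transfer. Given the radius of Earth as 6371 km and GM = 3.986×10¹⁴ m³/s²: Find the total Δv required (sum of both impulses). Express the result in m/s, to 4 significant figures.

Δv_total ≈ 3523 m/s

r₁ = 6371 + 287.5 = 6658.5 km = 6.6585×10⁶ m.
r₂ = 6371 + 21410 = 27781 km = 2.7781×10⁷ m.
Transfer ellipse a_t = (r₁ + r₂)/2 = 1.722×10⁷ m.
At r₁: circular v_c1 = √(μ/r₁) = 7737 m/s; transfer-perigee v_p = √[μ(2/r₁ − 1/a_t)] = 9827 m/s.
Δv₁ = v_p − v_c1 = 2090 m/s.
At r₂: circular v_c2 = √(μ/r₂) = 3788 m/s; transfer-apogee v_a = √[μ(2/r₂ − 1/a_t)] = 2355 m/s.
Δv₂ = v_c2 − v_a = 1432 m/s.
Total Δv = Δv₁ + Δv₂ = 3523 m/s.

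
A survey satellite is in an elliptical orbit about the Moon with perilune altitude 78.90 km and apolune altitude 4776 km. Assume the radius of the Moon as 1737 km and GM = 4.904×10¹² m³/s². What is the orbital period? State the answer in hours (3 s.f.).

r_p = 1737 + 78.90 = 1815.9 km = 1.8159×10⁶ m.
r_a = 1737 + 4776 = 6513.0 km = 6.5130×10⁶ m.
Semi-major axis a = (r_p + r_a)/2 = (1815.9 + 6513.0)/2 = 4164.4 km = 4.164×10⁶ m.
By Kepler's third law T = 2π√(a³/μ) = 2π × 3.838×10³ = 2.411×10⁴ s.
= 6.698 hours.

T ≈ 6.70 hours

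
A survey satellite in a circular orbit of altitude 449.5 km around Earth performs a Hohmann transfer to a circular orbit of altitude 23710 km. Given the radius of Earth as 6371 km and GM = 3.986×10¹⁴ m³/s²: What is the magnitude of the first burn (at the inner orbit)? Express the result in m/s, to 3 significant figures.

Δv ≈ 2120 m/s

r₁ = 6371 + 449.5 = 6820.5 km = 6.8205×10⁶ m.
r₂ = 6371 + 23710 = 30081 km = 3.0081×10⁷ m.
Transfer ellipse a_t = (r₁ + r₂)/2 = 1.845×10⁷ m.
At r₁: circular v_c1 = √(μ/r₁) = 7645 m/s; transfer-perigee v_p = √[μ(2/r₁ − 1/a_t)] = 9761 m/s.
Δv₁ = v_p − v_c1 = 2116 m/s.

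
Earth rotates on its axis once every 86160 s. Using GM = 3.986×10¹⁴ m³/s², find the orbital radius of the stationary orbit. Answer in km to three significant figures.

r_sync ≈ 42200 km

A synchronous orbit has period T, so by Kepler's third law a = (μT²/4π²)^(1/3).
μT²/4π² = 3.986×10¹⁴ × (8.616×10⁴)² / 39.48 = 7.495×10²² m³.
a = 4.216×10⁷ m = 42163 km.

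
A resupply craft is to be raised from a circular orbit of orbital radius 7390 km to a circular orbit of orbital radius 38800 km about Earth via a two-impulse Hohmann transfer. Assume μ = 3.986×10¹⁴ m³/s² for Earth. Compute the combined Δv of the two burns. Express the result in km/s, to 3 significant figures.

r₁ = 7390 km = 7.390×10⁶ m.
r₂ = 38800 km = 3.880×10⁷ m.
Transfer ellipse a_t = (r₁ + r₂)/2 = 2.310×10⁷ m.
At r₁: circular v_c1 = √(μ/r₁) = 7344 m/s; transfer-perigee v_p = √[μ(2/r₁ − 1/a_t)] = 9519 m/s.
Δv₁ = v_p − v_c1 = 2175 m/s.
At r₂: circular v_c2 = √(μ/r₂) = 3205 m/s; transfer-apogee v_a = √[μ(2/r₂ − 1/a_t)] = 1813 m/s.
Δv₂ = v_c2 − v_a = 1392 m/s.
Total Δv = Δv₁ + Δv₂ = 3567 m/s = 3.567 km/s.

Δv_total ≈ 3.57 km/s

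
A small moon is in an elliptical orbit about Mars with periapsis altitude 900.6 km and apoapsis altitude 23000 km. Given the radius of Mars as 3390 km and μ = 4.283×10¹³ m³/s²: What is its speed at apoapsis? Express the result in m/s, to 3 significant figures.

v ≈ 674 m/s

r_p = 3390 + 900.6 = 4290.6 km = 4.2906×10⁶ m.
r_a = 3390 + 23000 = 26390 km = 2.6390×10⁷ m.
Semi-major axis a = (r_p + r_a)/2 = 15340 km = 1.534×10⁷ m.
Vis-viva: v² = μ(2/r − 1/a) = 4.283×10¹³ × (7.579×10⁻⁸ − 6.519×10⁻⁸) = 4.539×10⁵ m²/s².
v = 673.7 m/s.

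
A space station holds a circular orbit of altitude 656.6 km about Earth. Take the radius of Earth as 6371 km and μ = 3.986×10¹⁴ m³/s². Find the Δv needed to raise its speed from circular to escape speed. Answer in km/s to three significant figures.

Δv ≈ 3.12 km/s

r = 6371 + 656.6 = 7027.6 km = 7.0276×10⁶ m.
Circular speed v_c = √(μ/r) = 7531 m/s.
Escape speed v_esc = √(2μ/r) = √2 × v_c = 10650 m/s.
Δv = v_esc − v_c = 3120 m/s = 3.120 km/s.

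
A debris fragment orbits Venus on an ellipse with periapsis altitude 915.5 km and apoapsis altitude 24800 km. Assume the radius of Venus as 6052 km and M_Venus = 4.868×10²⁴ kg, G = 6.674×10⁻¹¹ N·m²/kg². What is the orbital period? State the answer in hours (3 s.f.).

T ≈ 7.96 hours

μ = GM = 6.674×10⁻¹¹ × 4.868×10²⁴ = 3.249×10¹⁴ m³/s².
r_p = 6052 + 915.5 = 6967.5 km = 6.9675×10⁶ m.
r_a = 6052 + 24800 = 30852 km = 3.0852×10⁷ m.
Semi-major axis a = (r_p + r_a)/2 = (6967.5 + 30852)/2 = 18910 km = 1.891×10⁷ m.
By Kepler's third law T = 2π√(a³/μ) = 2π × 4.562×10³ = 2.866×10⁴ s.
= 7.962 hours.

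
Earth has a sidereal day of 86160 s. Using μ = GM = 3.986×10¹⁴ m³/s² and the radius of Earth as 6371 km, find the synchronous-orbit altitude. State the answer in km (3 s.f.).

h_sync ≈ 35800 km

A synchronous orbit has period T, so by Kepler's third law a = (μT²/4π²)^(1/3).
μT²/4π² = 3.986×10¹⁴ × (8.616×10⁴)² / 39.48 = 7.495×10²² m³.
a = 4.216×10⁷ m = 42163 km.
Altitude h = a − R = 42163 − 6371 = 35792 km.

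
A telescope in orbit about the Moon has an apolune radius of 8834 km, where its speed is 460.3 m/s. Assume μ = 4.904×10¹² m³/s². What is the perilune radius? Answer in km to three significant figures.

perilune radius ≈ 2080 km

r_a = 8.834×10⁶ m.
Specific energy ε = v²/2 − μ/r = -4.492×10⁵ J/kg, so a = −μ/(2ε) = 5.459×10⁶ m.
The apsides satisfy r_p + r_a = 2a, so the perilune radius is 2a − r_a = 2.083×10⁶ m = 2083.4 km.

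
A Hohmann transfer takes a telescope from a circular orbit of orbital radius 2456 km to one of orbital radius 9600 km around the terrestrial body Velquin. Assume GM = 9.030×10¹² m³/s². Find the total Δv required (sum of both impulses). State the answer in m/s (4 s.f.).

r₁ = 2456 km = 2.456×10⁶ m.
r₂ = 9600 km = 9.600×10⁶ m.
Transfer ellipse a_t = (r₁ + r₂)/2 = 6.028×10⁶ m.
At r₁: circular v_c1 = √(μ/r₁) = 1917 m/s; transfer-periapsis v_p = √[μ(2/r₁ − 1/a_t)] = 2420 m/s.
Δv₁ = v_p − v_c1 = 502.3 m/s.
At r₂: circular v_c2 = √(μ/r₂) = 969.9 m/s; transfer-apoapsis v_a = √[μ(2/r₂ − 1/a_t)] = 619.1 m/s.
Δv₂ = v_c2 − v_a = 350.8 m/s.
Total Δv = Δv₁ + Δv₂ = 853.1 m/s.

Δv_total ≈ 853.1 m/s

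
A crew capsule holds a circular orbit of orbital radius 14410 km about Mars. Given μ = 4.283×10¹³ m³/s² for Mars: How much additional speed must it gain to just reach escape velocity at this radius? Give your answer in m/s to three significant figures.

Δv ≈ 714 m/s

r = 14410 km = 1.441×10⁷ m.
Circular speed v_c = √(μ/r) = 1724 m/s.
Escape speed v_esc = √(2μ/r) = √2 × v_c = 2438 m/s.
Δv = v_esc − v_c = 714.1 m/s.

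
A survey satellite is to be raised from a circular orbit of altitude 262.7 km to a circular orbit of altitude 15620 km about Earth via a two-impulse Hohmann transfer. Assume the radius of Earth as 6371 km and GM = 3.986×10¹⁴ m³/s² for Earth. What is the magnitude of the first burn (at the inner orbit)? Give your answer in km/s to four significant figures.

Δv ≈ 1.857 km/s

r₁ = 6371 + 262.7 = 6633.7 km = 6.6337×10⁶ m.
r₂ = 6371 + 15620 = 21991 km = 2.1991×10⁷ m.
Transfer ellipse a_t = (r₁ + r₂)/2 = 1.431×10⁷ m.
At r₁: circular v_c1 = √(μ/r₁) = 7752 m/s; transfer-perigee v_p = √[μ(2/r₁ − 1/a_t)] = 9609 m/s.
Δv₁ = v_p − v_c1 = 1857 m/s.
= 1.857 km/s.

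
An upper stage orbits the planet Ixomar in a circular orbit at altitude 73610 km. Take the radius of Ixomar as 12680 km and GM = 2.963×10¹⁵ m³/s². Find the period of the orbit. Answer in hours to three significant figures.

T ≈ 25.7 hours

r = 12680 + 73610 = 86290 km = 8.6290×10⁷ m.
Kepler's third law: T = 2π√(r³/μ) = 2π√((8.629×10⁷)³ / 2.963×10¹⁵).
r³/μ = 2.168×10⁸ s², so T = 2π × 1.473×10⁴ = 9.252×10⁴ s.
Converting: 9.252×10⁴ s ÷ 3600 = 25.70 hours.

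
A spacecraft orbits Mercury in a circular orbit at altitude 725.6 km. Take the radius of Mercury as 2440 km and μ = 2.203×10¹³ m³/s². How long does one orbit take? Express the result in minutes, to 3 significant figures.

T ≈ 126 minutes

r = 2440 + 725.6 = 3165.6 km = 3.1656×10⁶ m.
Kepler's third law: T = 2π√(r³/μ) = 2π√((3.166×10⁶)³ / 2.203×10¹³).
r³/μ = 1.440×10⁶ s², so T = 2π × 1.200×10³ = 7.540×10³ s.
Converting: 7.540×10³ s ÷ 60.00 = 125.7 minutes.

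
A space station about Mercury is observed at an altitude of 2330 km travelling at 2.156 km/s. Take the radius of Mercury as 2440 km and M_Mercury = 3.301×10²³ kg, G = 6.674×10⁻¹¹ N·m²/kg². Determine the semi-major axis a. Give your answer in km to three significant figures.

μ = GM = 6.674×10⁻¹¹ × 3.301×10²³ = 2.203×10¹³ m³/s².
r = 2440 + 2330 = 4770.0 km = 4.770×10⁶ m.
Vis-viva rearranged: 1/a = 2/r − v²/μ = 4.193×10⁻⁷ − 2.110×10⁻⁷ = 2.083×10⁻⁷ m⁻¹.
a = 4.801×10⁶ m = 4800.9 km.

a ≈ 4800 km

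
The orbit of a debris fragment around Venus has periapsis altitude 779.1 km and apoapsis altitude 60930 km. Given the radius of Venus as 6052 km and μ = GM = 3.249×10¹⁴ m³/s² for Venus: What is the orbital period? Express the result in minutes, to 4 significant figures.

T ≈ 1303 minutes

r_p = 6052 + 779.1 = 6831.1 km = 6.8311×10⁶ m.
r_a = 6052 + 60930 = 66982 km = 6.6982×10⁷ m.
Semi-major axis a = (r_p + r_a)/2 = (6831.1 + 66982)/2 = 36907 km = 3.691×10⁷ m.
By Kepler's third law T = 2π√(a³/μ) = 2π × 1.244×10⁴ = 7.816×10⁴ s.
= 1303 minutes.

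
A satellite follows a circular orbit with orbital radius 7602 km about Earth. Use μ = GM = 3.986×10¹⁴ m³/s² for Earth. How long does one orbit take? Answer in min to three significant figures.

T ≈ 110 min

r = 7602 km = 7.602×10⁶ m.
Kepler's third law: T = 2π√(r³/μ) = 2π√((7.602×10⁶)³ / 3.986×10¹⁴).
r³/μ = 1.102×10⁶ s², so T = 2π × 1.050×10³ = 6.596×10³ s.
Converting: 6.596×10³ s ÷ 60.00 = 109.9 min.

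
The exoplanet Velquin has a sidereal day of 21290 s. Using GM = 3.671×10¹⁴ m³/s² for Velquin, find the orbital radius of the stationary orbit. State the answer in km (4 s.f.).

A synchronous orbit has period T, so by Kepler's third law a = (μT²/4π²)^(1/3).
μT²/4π² = 3.671×10¹⁴ × (2.129×10⁴)² / 39.48 = 4.215×10²¹ m³.
a = 1.615×10⁷ m = 16153 km.

r_sync ≈ 16150 km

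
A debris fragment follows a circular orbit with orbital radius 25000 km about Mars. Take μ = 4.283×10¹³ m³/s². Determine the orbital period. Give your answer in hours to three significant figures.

r = 25000 km = 2.500×10⁷ m.
Kepler's third law: T = 2π√(r³/μ) = 2π√((2.500×10⁷)³ / 4.283×10¹³).
r³/μ = 3.648×10⁸ s², so T = 2π × 1.910×10⁴ = 1.200×10⁵ s.
Converting: 1.200×10⁵ s ÷ 3600 = 33.34 hours.

T ≈ 33.3 hours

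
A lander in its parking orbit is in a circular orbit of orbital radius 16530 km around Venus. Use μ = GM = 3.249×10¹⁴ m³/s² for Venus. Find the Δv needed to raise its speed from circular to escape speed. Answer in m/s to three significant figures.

r = 16530 km = 1.653×10⁷ m.
Circular speed v_c = √(μ/r) = 4433 m/s.
Escape speed v_esc = √(2μ/r) = √2 × v_c = 6270 m/s.
Δv = v_esc − v_c = 1836 m/s.

Δv ≈ 1840 m/s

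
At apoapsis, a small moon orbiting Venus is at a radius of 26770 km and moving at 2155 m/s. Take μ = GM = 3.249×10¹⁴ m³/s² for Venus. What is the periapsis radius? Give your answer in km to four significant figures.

r_a = 2.677×10⁷ m.
Specific energy ε = v²/2 − μ/r = -9.815×10⁶ J/kg, so a = −μ/(2ε) = 1.655×10⁷ m.
The apsides satisfy r_p + r_a = 2a, so the periapsis radius is 2a − r_a = 6.333×10⁶ m = 6333.4 km.

periapsis radius ≈ 6333 km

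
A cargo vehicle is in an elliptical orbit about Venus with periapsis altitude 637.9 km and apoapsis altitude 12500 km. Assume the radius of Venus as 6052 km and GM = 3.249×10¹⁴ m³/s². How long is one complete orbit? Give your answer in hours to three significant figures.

r_p = 6052 + 637.9 = 6689.9 km = 6.6899×10⁶ m.
r_a = 6052 + 12500 = 18552 km = 1.8552×10⁷ m.
Semi-major axis a = (r_p + r_a)/2 = (6689.9 + 18552)/2 = 12621 km = 1.262×10⁷ m.
By Kepler's third law T = 2π√(a³/μ) = 2π × 2.488×10³ = 1.563×10⁴ s.
= 4.342 hours.

T ≈ 4.34 hours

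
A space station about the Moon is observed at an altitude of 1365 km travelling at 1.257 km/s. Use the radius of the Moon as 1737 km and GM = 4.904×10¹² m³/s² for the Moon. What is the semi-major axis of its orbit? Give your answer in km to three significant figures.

r = 1737 + 1365 = 3102.0 km = 3.102×10⁶ m.
Specific orbital energy ε = v²/2 − μ/r = (1257)²/2 − 4.904×10¹²/3.102×10⁶ = -7.909×10⁵ J/kg.
Since ε = −μ/(2a), a = −μ/(2ε) = 3.100×10⁶ m = 3100.3 km.

a ≈ 3100 km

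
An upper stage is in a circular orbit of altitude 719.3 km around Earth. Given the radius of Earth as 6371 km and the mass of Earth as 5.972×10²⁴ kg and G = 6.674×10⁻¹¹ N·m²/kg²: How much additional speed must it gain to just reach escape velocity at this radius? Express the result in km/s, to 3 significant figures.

Δv ≈ 3.11 km/s

μ = GM = 6.674×10⁻¹¹ × 5.972×10²⁴ = 3.986×10¹⁴ m³/s².
r = 6371 + 719.3 = 7090.3 km = 7.0903×10⁶ m.
Circular speed v_c = √(μ/r) = 7498 m/s.
Escape speed v_esc = √(2μ/r) = √2 × v_c = 10600 m/s.
Δv = v_esc − v_c = 3106 m/s = 3.106 km/s.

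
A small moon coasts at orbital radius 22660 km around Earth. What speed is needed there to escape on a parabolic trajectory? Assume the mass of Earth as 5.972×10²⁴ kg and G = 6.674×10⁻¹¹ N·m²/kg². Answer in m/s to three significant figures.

μ = GM = 6.674×10⁻¹¹ × 5.972×10²⁴ = 3.986×10¹⁴ m³/s².
r = 22660 km = 2.266×10⁷ m.
Escape speed v_esc = √(2μ/r) = √(2 × 3.986×10¹⁴ / 2.266×10⁷) = √(3.518×10⁷) = 5931 m/s.

v_esc ≈ 5930 m/s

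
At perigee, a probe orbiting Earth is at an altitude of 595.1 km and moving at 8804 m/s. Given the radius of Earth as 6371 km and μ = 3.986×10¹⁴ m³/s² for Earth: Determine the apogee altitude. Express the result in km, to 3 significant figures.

apogee altitude ≈ 8250 km

r_p = 6371 + 595.1 = 6966.1 km = 6.966×10⁶ m.
Specific energy ε = v²/2 − μ/r = -1.846×10⁷ J/kg, so a = −μ/(2ε) = 1.079×10⁷ m.
The apsides satisfy r_p + r_a = 2a, so the apogee radius is 2a − r_p = 1.462×10⁷ m = 14621 km.
Apogee altitude = 14621 − 6371 = 8250.0 km.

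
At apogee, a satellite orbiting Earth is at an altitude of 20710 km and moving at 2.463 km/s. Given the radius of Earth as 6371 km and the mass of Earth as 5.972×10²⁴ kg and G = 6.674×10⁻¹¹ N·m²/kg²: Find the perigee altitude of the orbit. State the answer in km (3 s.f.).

μ = GM = 6.674×10⁻¹¹ × 5.972×10²⁴ = 3.986×10¹⁴ m³/s².
r_a = 6371 + 20710 = 27081 km = 2.708×10⁷ m.
Specific energy ε = v²/2 − μ/r = -1.168×10⁷ J/kg, so a = −μ/(2ε) = 1.706×10⁷ m.
The apsides satisfy r_p + r_a = 2a, so the perigee radius is 2a − r_a = 7.030×10⁶ m = 7029.9 km.
Perigee altitude = 7029.9 − 6371 = 658.93 km.

perigee altitude ≈ 659 km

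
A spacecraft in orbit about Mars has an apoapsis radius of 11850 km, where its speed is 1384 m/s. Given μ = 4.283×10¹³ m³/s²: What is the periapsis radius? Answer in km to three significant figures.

periapsis radius ≈ 4270 km

r_a = 1.185×10⁷ m.
Specific energy ε = v²/2 − μ/r = -2.657×10⁶ J/kg, so a = −μ/(2ε) = 8.061×10⁶ m.
The apsides satisfy r_p + r_a = 2a, so the periapsis radius is 2a − r_a = 4.272×10⁶ m = 4272.0 km.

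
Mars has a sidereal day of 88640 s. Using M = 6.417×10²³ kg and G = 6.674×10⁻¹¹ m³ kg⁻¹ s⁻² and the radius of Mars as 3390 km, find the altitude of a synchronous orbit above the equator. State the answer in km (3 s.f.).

μ = GM = 6.674×10⁻¹¹ × 6.417×10²³ = 4.283×10¹³ m³/s².
A synchronous orbit has period T, so by Kepler's third law a = (μT²/4π²)^(1/3).
μT²/4π² = 4.283×10¹³ × (8.864×10⁴)² / 39.48 = 8.524×10²¹ m³.
a = 2.043×10⁷ m = 20427 km.
Altitude h = a − R = 20427 − 3390 = 17037 km.

h_sync ≈ 17000 km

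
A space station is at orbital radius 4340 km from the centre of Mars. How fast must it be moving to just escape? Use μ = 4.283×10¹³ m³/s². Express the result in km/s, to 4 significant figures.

r = 4340 km = 4.340×10⁶ m.
Escape speed v_esc = √(2μ/r) = √(2 × 4.283×10¹³ / 4.340×10⁶) = √(1.974×10⁷) = 4443 m/s.
= 4.443 km/s.

v_esc ≈ 4.443 km/s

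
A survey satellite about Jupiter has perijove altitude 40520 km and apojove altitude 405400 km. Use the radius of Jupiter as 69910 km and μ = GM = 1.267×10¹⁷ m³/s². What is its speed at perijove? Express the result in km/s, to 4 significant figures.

v ≈ 43.15 km/s

r_p = 69910 + 40520 = 110430 km = 1.1043×10⁸ m.
r_a = 69910 + 405400 = 475310 km = 4.7531×10⁸ m.
Semi-major axis a = (r_p + r_a)/2 = 2.9287×10⁵ km = 2.929×10⁸ m.
Vis-viva: v² = μ(2/r − 1/a) = 1.267×10¹⁷ × (1.811×10⁻⁸ − 3.414×10⁻⁹) = 1.862×10⁹ m²/s².
v = 43150 m/s = 43.15 km/s.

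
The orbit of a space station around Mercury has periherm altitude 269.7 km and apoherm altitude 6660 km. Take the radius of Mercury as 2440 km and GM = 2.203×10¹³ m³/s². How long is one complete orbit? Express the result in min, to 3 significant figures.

r_p = 2440 + 269.7 = 2709.7 km = 2.7097×10⁶ m.
r_a = 2440 + 6660 = 9100.0 km = 9.1000×10⁶ m.
Semi-major axis a = (r_p + r_a)/2 = (2709.7 + 9100.0)/2 = 5904.9 km = 5.905×10⁶ m.
By Kepler's third law T = 2π√(a³/μ) = 2π × 3.057×10³ = 1.921×10⁴ s.
= 320.1 min.

T ≈ 320 min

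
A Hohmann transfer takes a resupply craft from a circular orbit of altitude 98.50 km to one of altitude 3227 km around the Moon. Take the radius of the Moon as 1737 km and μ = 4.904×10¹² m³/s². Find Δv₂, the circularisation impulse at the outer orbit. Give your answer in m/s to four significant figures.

r₁ = 1737 + 98.50 = 1835.5 km = 1.8355×10⁶ m.
r₂ = 1737 + 3227 = 4964.0 km = 4.9640×10⁶ m.
Transfer ellipse a_t = (r₁ + r₂)/2 = 3.400×10⁶ m.
At r₁: circular v_c1 = √(μ/r₁) = 1635 m/s; transfer-perilune v_p = √[μ(2/r₁ − 1/a_t)] = 1975 m/s.
At r₂: circular v_c2 = √(μ/r₂) = 993.9 m/s; transfer-apolune v_a = √[μ(2/r₂ − 1/a_t)] = 730.3 m/s.
Δv₂ = v_c2 − v_a = 263.6 m/s.

Δv ≈ 263.6 m/s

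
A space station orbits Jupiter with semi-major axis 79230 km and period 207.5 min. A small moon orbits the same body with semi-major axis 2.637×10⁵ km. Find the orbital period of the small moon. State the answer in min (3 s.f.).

Kepler's third law: T² ∝ a³, so T₂ = T₁ (a₂/a₁)^(3/2).
a₂/a₁ = 3.328, (a₂/a₁)^(3/2) = 6.072.
T₂ = 207.5 × 6.072 = 1260 min.

T₂ ≈ 1260 min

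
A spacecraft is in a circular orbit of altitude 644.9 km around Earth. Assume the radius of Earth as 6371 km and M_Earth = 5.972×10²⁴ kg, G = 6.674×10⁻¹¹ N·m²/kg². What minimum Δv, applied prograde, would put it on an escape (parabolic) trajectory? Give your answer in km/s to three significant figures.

μ = GM = 6.674×10⁻¹¹ × 5.972×10²⁴ = 3.986×10¹⁴ m³/s².
r = 6371 + 644.9 = 7015.9 km = 7.0159×10⁶ m.
Circular speed v_c = √(μ/r) = 7537 m/s.
Escape speed v_esc = √(2μ/r) = √2 × v_c = 10660 m/s.
Δv = v_esc − v_c = 3122 m/s = 3.122 km/s.

Δv ≈ 3.12 km/s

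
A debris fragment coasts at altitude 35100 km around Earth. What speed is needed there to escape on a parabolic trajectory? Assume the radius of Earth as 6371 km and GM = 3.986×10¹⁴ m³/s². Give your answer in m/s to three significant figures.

v_esc ≈ 4380 m/s

r = 6371 + 35100 = 41471 km = 4.1471×10⁷ m.
Escape speed v_esc = √(2μ/r) = √(2 × 3.986×10¹⁴ / 4.147×10⁷) = √(1.922×10⁷) = 4384 m/s.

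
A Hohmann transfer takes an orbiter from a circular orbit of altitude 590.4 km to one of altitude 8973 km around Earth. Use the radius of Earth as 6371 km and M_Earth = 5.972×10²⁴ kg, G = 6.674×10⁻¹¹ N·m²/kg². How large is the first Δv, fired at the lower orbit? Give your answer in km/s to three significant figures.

Δv ≈ 1.31 km/s

μ = GM = 6.674×10⁻¹¹ × 5.972×10²⁴ = 3.986×10¹⁴ m³/s².
r₁ = 6371 + 590.4 = 6961.4 km = 6.9614×10⁶ m.
r₂ = 6371 + 8973 = 15344 km = 1.5344×10⁷ m.
Transfer ellipse a_t = (r₁ + r₂)/2 = 1.115×10⁷ m.
At r₁: circular v_c1 = √(μ/r₁) = 7567 m/s; transfer-perigee v_p = √[μ(2/r₁ − 1/a_t)] = 8875 m/s.
Δv₁ = v_p − v_c1 = 1309 m/s.
= 1.309 km/s.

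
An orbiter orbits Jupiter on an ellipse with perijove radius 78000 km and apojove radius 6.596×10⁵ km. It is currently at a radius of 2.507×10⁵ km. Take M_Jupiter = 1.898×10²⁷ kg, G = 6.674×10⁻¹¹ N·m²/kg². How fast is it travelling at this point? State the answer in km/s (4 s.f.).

v ≈ 25.83 km/s

μ = GM = 6.674×10⁻¹¹ × 1.898×10²⁷ = 1.267×10¹⁷ m³/s².
Semi-major axis a = (r_p + r_a)/2 = 3.6880×10⁵ km = 3.688×10⁸ m.
Vis-viva: v² = μ(2/r − 1/a) = 1.267×10¹⁷ × (7.978×10⁻⁹ − 2.711×10⁻⁹) = 6.671×10⁸ m²/s².
v = 25830 m/s = 25.83 km/s.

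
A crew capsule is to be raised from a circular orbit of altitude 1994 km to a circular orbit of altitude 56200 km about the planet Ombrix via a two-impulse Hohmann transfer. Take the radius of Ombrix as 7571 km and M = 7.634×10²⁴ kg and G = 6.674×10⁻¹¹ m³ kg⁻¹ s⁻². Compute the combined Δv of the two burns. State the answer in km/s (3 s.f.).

μ = GM = 6.674×10⁻¹¹ × 7.634×10²⁴ = 5.095×10¹⁴ m³/s².
r₁ = 7571 + 1994 = 9565.0 km = 9.5650×10⁶ m.
r₂ = 7571 + 56200 = 63771 km = 6.3771×10⁷ m.
Transfer ellipse a_t = (r₁ + r₂)/2 = 3.667×10⁷ m.
At r₁: circular v_c1 = √(μ/r₁) = 7298 m/s; transfer-periapsis v_p = √[μ(2/r₁ − 1/a_t)] = 9625 m/s.
Δv₁ = v_p − v_c1 = 2326 m/s.
At r₂: circular v_c2 = √(μ/r₂) = 2827 m/s; transfer-apoapsis v_a = √[μ(2/r₂ − 1/a_t)] = 1444 m/s.
Δv₂ = v_c2 − v_a = 1383 m/s.
Total Δv = Δv₁ + Δv₂ = 3709 m/s = 3.709 km/s.

Δv_total ≈ 3.71 km/s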